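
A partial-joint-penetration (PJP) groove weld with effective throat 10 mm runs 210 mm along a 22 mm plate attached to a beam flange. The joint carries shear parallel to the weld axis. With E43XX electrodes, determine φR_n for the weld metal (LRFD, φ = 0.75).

φR_n ≈ 406 kN

E43XX → F_EXX = 430 MPa.
Effective throat (given) t_e = 10 mm.
A_we = 10 × 210 = 2100 mm².
F_nw = 0.6 F_EXX = 258 MPa.
φR_n = 0.75 × 258 × 2100 × 10⁻³ = 406.3 kN.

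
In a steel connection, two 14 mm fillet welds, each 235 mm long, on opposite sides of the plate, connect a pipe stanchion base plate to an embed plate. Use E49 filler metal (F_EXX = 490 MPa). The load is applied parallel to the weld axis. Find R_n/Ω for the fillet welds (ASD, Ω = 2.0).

Effective throat t_e = 0.707 × 14 = 9.898 mm.
Total length L = 470 mm; A_we = 9.898 × 470 = 4652 mm².
F_nw = 0.6 F_EXX = 0.6 × 490 = 294 MPa.
R_n = 294 × 4652 × 10⁻³ = 1368 kN; R_n/Ω = 1368/2.0 = 683.9 kN.

R_n/Ω ≈ 684 kN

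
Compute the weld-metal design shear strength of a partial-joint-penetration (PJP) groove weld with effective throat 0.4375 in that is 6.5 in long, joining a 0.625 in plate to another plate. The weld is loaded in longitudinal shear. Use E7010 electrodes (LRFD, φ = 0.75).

φR_n ≈ 89.6 kips

E70XX → F_EXX = 70 ksi.
Effective throat (given) t_e = 0.4375 in.
A_we = 0.4375 × 6.5 = 2.844 in².
F_nw = 0.6 F_EXX = 42 ksi.
φR_n = 0.75 × 42 × 2.844 = 89.58 kips.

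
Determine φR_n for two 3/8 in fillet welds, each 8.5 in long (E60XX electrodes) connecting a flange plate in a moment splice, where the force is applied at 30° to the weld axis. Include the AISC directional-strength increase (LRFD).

E60XX → F_EXX = 60 ksi.
t_e = 0.707 × 0.375 = 0.2651 in; A_we = 0.2651 × 17 = 4.507 in².
Directional factor: 1.0 + 0.5 sin^1.5(30°) = 1.177.
F_nw = 0.6 × 60 × 1.177 = 42.36 ksi.
φR_n = 0.75 × 42.36 × 4.507 = 143.2 kip.

φR_n ≈ 143 kip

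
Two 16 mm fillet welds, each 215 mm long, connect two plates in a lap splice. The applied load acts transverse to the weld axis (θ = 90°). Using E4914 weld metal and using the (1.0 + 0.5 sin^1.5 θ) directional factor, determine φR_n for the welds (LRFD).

E49XX → F_EXX = 490 MPa.
t_e = 0.707 × 16 = 11.31 mm; A_we = 11.31 × 430 = 4864 mm².
Directional factor: 1.0 + 0.5 sin^1.5(90°) = 1.5.
F_nw = 0.6 × 490 × 1.5 = 441 MPa.
φR_n = 0.75 × 441 × 4864 × 10⁻³ = 1609 kN.

φR_n ≈ 1610 kN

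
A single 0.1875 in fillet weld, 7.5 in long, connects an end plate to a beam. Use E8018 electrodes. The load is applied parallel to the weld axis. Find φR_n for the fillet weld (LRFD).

E80XX → F_EXX = 80 ksi.
Effective throat t_e = 0.707 × 0.1875 = 0.1326 in.
Total length L = 7.5 in; A_we = 0.1326 × 7.5 = 0.9942 in².
F_nw = 0.6 F_EXX = 0.6 × 80 = 48 ksi.
φR_n = 0.75 × 48 × 0.9942 = 35.79 kips.

φR_n ≈ 35.8 kips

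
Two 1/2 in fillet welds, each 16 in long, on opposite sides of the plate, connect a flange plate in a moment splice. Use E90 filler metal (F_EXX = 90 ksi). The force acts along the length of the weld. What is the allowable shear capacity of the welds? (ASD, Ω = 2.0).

Effective throat t_e = 0.707 × 0.5 = 0.3535 in.
Total length L = 32 in; A_we = 0.3535 × 32 = 11.31 in².
F_nw = 0.6 F_EXX = 0.6 × 90 = 54 ksi.
R_n = 54 × 11.31 = 610.8 kips; R_n/Ω = 610.8/2.0 = 305.4 kips.

R_n/Ω ≈ 305 kips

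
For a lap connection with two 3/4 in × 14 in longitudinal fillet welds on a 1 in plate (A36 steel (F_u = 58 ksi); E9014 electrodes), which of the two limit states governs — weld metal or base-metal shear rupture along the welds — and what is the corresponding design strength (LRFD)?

E90XX → F_EXX = 90 ksi.
t_e = 0.707 × 0.75 = 0.5302 in; L = 28 in.
Weld metal: φR_n = 0.75 × 0.6 × 90 × 0.5302 × 28 = 601.3 kip.
Base metal (shear rupture): φR_n = 0.75 × 0.6 × 58 × 1 × 28 = 730.8 kip.
Governing: weld metal.

φR_n ≈ 601 kip (weld metal governs)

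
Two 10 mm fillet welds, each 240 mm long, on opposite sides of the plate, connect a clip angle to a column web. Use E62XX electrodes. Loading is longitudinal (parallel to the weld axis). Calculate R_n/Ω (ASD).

R_n/Ω ≈ 631 kN

E62XX → F_EXX = 620 MPa.
Effective throat t_e = 0.707 × 10 = 7.07 mm.
Total length L = 480 mm; A_we = 7.07 × 480 = 3394 mm².
F_nw = 0.6 F_EXX = 0.6 × 620 = 372 MPa.
R_n = 372 × 3394 × 10⁻³ = 1262 kN; R_n/Ω = 1262/2.0 = 631.2 kN.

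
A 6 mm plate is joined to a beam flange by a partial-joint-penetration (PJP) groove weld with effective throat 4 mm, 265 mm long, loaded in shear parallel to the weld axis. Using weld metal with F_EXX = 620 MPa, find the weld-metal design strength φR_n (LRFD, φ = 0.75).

φR_n ≈ 296 kN

Effective throat (given) t_e = 4 mm.
A_we = 4 × 265 = 1060 mm².
F_nw = 0.6 F_EXX = 372 MPa.
φR_n = 0.75 × 372 × 1060 × 10⁻³ = 295.7 kN.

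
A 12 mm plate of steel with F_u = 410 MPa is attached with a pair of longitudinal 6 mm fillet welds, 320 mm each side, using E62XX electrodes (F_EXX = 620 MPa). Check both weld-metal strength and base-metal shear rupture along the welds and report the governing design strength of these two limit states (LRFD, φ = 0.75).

φR_n ≈ 757 kN (weld metal governs)

t_e = 0.707 × 6 = 4.242 mm; L = 640 mm.
Weld metal: φR_n = 0.75 × 0.6 × 620 × 4.242 × 640 × 10⁻³ = 757.5 kN.
Base metal (shear rupture): φR_n = 0.75 × 0.6 × 410 × 12 × 640 × 10⁻³ = 1417 kN.
Governing: weld metal.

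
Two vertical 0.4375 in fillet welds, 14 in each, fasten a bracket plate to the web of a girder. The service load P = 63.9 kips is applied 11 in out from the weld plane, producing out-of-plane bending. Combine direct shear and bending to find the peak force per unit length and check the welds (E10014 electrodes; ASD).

f_max ≈ 11 kip/in; NOT adequate

E100XX → F_EXX = 100 ksi.
L_w = 2 × 14 = 28 in; section modulus (unit throat) S = 2 × L²/6 = 65.33 in².
Direct shear f_v = P/L_w = 63.9/28 = 2.282 kip/in.
Moment M = P × e = 63.9 × 11 = 702.9 kip·in; bending f_b = M/S = 10.76 kip/in.
f_max = √(f_v² + f_b²) = √(2.282² + 10.76²) = 11 kip/in.
r_n/Ω = (1/2.0) × 0.6 × 100 × (0.707 × 0.4375) = 9.279 kip/in → NOT adequate.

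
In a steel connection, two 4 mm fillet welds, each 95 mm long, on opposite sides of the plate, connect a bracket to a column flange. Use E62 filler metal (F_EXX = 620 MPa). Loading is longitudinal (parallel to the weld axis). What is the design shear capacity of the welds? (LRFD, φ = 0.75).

φR_n ≈ 150 kN

Effective throat t_e = 0.707 × 4 = 2.828 mm.
Total length L = 190 mm; A_we = 2.828 × 190 = 537.3 mm².
F_nw = 0.6 F_EXX = 0.6 × 620 = 372 MPa.
φR_n = 0.75 × 372 × 537.3 × 10⁻³ = 149.9 kN.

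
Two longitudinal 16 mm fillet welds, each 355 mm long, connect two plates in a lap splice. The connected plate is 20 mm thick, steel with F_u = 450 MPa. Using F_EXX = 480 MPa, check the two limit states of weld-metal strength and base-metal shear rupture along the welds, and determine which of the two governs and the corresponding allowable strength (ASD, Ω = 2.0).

R_n/Ω ≈ 1160 kN (weld metal governs)

t_e = 0.707 × 16 = 11.31 mm; L = 710 mm.
Weld metal: R_n/Ω = (1/2.0) × 0.6 × 480 × 11.31 × 710 × 10⁻³ = 1157 kN.
Base metal (shear rupture): R_n/Ω = (1/2.0) × 0.6 × 450 × 20 × 710 × 10⁻³ = 1917 kN.
Governing: weld metal.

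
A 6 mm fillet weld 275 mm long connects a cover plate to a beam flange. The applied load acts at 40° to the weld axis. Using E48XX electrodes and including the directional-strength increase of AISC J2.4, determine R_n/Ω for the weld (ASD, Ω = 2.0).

R_n/Ω ≈ 211 kN

E48XX → F_EXX = 480 MPa.
t_e = 0.707 × 6 = 4.242 mm; A_we = 4.242 × 275 = 1167 mm².
Directional factor: 1.0 + 0.5 sin^1.5(40°) = 1.258.
F_nw = 0.6 × 480 × 1.258 = 362.2 MPa.
R_n/Ω = (362.2 × 1167) / 2.0 × 10⁻³ = 211.3 kN.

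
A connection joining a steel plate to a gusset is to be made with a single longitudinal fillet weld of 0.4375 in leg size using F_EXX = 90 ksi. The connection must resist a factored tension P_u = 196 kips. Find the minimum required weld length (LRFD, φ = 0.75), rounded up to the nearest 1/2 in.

Throat t_e = 0.707 × 0.4375 = 0.3093 in.
φr_n = 0.75 × 0.6 × 90 × 0.3093 = 12.53 kips/in.
L_req = P_u / φr_n = 196 / 12.53 = 15.65 in total.
Round up → use L = 16 in.

L = 16 in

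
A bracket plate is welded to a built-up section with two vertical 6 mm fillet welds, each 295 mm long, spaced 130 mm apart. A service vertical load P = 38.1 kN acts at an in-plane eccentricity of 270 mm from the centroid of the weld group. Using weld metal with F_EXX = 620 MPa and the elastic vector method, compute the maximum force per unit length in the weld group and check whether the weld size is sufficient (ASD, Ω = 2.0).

f_max ≈ 277 N/mm; adequate

Total weld length L_w = 590 mm. Treat welds as unit-width lines.
Polar moment about centroid: J = 2[d³/12 + d(b/2)²] = 2[295³/12 + 295×65²] = 6771000 mm³.
Direct shear f_v = P/L_w = 38.1×10³ / 590 = 64.58 N/mm (vertical).
Torsion M = P·e = 38.1×10³ × 270 = 10287000 N·mm.
Critical point at (x, y) = (65, 147.5) from centroid. f_tx = M·y/J = 224.1 N/mm; f_ty = M·x/J = 98.75 N/mm.
Resultant f_max = √[f_tx² + (f_v + f_ty)²] = √[224.1² + (64.58 + 98.75)²] = 277.3 N/mm.
Capacity per unit length: r_n/Ω = (1/2.0) × 0.6 × 620 × (0.707 × 6) = 789 N/mm.
277.3 ≤ 789 → adequate.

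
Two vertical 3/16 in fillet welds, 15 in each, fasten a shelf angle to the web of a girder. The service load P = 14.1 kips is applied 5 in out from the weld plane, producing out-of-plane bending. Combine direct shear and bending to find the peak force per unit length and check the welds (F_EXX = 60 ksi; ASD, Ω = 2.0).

f_max ≈ 1.05 kip/in; adequate

L_w = 2 × 15 = 30 in; section modulus (unit throat) S = 2 × L²/6 = 75 in².
Direct shear f_v = P/L_w = 14.1/30 = 0.47 kip/in.
Moment M = P × e = 14.1 × 5 = 70.5 kip·in; bending f_b = M/S = 0.94 kip/in.
f_max = √(f_v² + f_b²) = √(0.47² + 0.94²) = 1.051 kip/in.
r_n/Ω = (1/2.0) × 0.6 × 60 × (0.707 × 0.1875) = 2.386 kip/in → adequate.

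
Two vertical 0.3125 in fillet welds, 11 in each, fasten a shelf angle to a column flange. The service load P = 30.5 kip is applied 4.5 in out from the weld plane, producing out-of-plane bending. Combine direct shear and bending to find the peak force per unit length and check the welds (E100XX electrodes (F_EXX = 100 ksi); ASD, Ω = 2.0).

f_max ≈ 3.67 kip/in; adequate

L_w = 2 × 11 = 22 in; section modulus (unit throat) S = 2 × L²/6 = 40.33 in².
Direct shear f_v = P/L_w = 30.5/22 = 1.386 kip/in.
Moment M = P × e = 30.5 × 4.5 = 137.25 kip·in; bending f_b = M/S = 3.403 kip/in.
f_max = √(f_v² + f_b²) = √(1.386² + 3.403²) = 3.674 kip/in.
r_n/Ω = (1/2.0) × 0.6 × 100 × (0.707 × 0.3125) = 6.628 kip/in → adequate.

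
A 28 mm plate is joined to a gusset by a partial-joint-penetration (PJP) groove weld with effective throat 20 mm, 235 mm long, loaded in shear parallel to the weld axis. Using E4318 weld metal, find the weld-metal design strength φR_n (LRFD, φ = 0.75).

φR_n ≈ 909 kN

E43XX → F_EXX = 430 MPa.
Effective throat (given) t_e = 20 mm.
A_we = 20 × 235 = 4700 mm².
F_nw = 0.6 F_EXX = 258 MPa.
φR_n = 0.75 × 258 × 4700 × 10⁻³ = 909.5 kN.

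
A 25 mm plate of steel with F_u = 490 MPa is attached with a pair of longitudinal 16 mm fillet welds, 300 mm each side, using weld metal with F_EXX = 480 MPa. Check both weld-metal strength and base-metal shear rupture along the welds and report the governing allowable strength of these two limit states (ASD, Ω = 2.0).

R_n/Ω ≈ 977 kN (weld metal governs)

t_e = 0.707 × 16 = 11.31 mm; L = 600 mm.
Weld metal: R_n/Ω = (1/2.0) × 0.6 × 480 × 11.31 × 600 × 10⁻³ = 977.4 kN.
Base metal (shear rupture): R_n/Ω = (1/2.0) × 0.6 × 490 × 25 × 600 × 10⁻³ = 2205 kN.
Governing: weld metal.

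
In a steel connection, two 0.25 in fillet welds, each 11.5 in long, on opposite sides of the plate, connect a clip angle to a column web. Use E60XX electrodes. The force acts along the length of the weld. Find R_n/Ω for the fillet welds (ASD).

R_n/Ω ≈ 73.2 kip

E60XX → F_EXX = 60 ksi.
Effective throat t_e = 0.707 × 0.25 = 0.1767 in.
Total length L = 23 in; A_we = 0.1767 × 23 = 4.065 in².
F_nw = 0.6 F_EXX = 0.6 × 60 = 36 ksi.
R_n = 36 × 4.065 = 146.3 kip; R_n/Ω = 146.3/2.0 = 73.17 kip.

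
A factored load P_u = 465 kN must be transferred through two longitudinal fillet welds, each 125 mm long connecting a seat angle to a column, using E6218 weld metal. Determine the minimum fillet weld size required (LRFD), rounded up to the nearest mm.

w = 10 mm

E62XX → F_EXX = 620 MPa.
Total weld length L = 250 mm.
Required throat t_e = P_u / (φ × 0.6 F_EXX × L) = 465 / (0.75 × 0.6 × 620 × 250 × 10⁻³) = 6.667 mm.
Required leg w = t_e / 0.707 = 9.43 mm → use 10 mm.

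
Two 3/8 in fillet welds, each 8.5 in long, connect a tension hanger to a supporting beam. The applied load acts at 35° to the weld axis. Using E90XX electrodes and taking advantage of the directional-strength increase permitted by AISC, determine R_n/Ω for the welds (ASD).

R_n/Ω ≈ 148 kips

E90XX → F_EXX = 90 ksi.
t_e = 0.707 × 0.375 = 0.2651 in; A_we = 0.2651 × 17 = 4.507 in².
Directional factor: 1.0 + 0.5 sin^1.5(35°) = 1.217.
F_nw = 0.6 × 90 × 1.217 = 65.73 ksi.
R_n/Ω = (65.73 × 4.507) / 2.0 = 148.1 kips.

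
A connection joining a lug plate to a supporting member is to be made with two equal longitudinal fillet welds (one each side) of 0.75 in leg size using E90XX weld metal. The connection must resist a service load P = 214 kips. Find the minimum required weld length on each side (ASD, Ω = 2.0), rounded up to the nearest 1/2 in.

E90XX → F_EXX = 90 ksi.
Throat t_e = 0.707 × 0.75 = 0.5302 in.
r_n/Ω = (0.6 × 90 × 0.5302) / 2.0 = 14.32 kip/in.
L_req = P / (r_n/Ω) = 214 / 14.32 = 14.95 in total.
Per side: 14.95 / 2 = 7.474 in.
Round up → use L = 7.5 in on each side.

L = 7.5 in on each side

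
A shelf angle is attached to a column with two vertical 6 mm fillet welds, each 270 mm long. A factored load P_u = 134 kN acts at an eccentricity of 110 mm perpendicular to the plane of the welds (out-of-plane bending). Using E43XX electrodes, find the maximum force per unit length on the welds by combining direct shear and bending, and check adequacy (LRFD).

E43XX → F_EXX = 430 MPa.
L_w = 2 × 270 = 540 mm; section modulus (unit throat) S = 2 × L²/6 = 24300 mm².
Direct shear f_v = P/L_w = 134×10³/540 = 248.1 N/mm.
Moment M = P × e = 134×10³ × 110 = 14740000 N·mm; bending f_b = M/S = 606.6 N/mm.
f_max = √(f_v² + f_b²) = √(248.1² + 606.6²) = 655.4 N/mm.
φr_n = 0.75 × 0.6 × 430 × (0.707 × 6) = 820.8 N/mm → adequate.

f_max ≈ 655 N/mm; adequate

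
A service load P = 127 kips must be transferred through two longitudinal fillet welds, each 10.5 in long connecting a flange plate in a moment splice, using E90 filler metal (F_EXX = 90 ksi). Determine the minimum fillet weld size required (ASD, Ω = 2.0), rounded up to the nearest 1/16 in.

w = 3/8 in

Total weld length L = 21 in.
Required throat t_e = P × Ω / (0.6 F_EXX × L) = 127 × 2.0 / (0.6 × 90 × 21) = 0.224 in.
Required leg w = t_e / 0.707 = 0.3168 in → use 3/8 in.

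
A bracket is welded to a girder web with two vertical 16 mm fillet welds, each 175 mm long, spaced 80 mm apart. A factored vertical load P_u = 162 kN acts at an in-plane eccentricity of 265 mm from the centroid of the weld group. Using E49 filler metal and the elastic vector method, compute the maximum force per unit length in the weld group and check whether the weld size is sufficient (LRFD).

E49XX → F_EXX = 490 MPa.
Total weld length L_w = 350 mm. Treat welds as unit-width lines.
Polar moment about centroid: J = 2[d³/12 + d(b/2)²] = 2[175³/12 + 175×40²] = 1453000 mm³.
Direct shear f_v = P/L_w = 162×10³ / 350 = 462.9 N/mm (vertical).
Torsion M = P·e = 162×10³ × 265 = 42930000 N·mm.
Critical point at (x, y) = (40, 87.5) from centroid. f_tx = M·y/J = 2585 N/mm; f_ty = M·x/J = 1182 N/mm.
Resultant f_max = √[f_tx² + (f_v + f_ty)²] = √[2585² + (462.9 + 1182)²] = 3064 N/mm.
Capacity per unit length: φr_n = 0.75 × 0.6 × 490 × (0.707 × 16) = 2494 N/mm.
3064 > 2494 → NOT adequate.

f_max ≈ 3060 N/mm; NOT adequate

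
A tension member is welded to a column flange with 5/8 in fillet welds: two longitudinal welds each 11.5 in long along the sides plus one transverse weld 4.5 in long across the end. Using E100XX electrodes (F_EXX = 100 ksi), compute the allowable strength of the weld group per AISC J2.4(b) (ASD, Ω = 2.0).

R_n/Ω ≈ 365 kips

t_e = 0.707 × 0.625 = 0.4419 in.
R_nwl = 0.6 × 100 × 0.4419 × 23 = 609.8 kips (longitudinal, 2 welds).
R_nwt = 0.6 × 100 × 0.4419 × 4.5 = 119.3 kips (transverse, base value).
(i) R_nwl + R_nwt = 729.1 kips; (ii) 0.85 R_nwl + 1.5 R_nwt = 697.3 kips.
R_n = max = 729.1 kips [governs: (i)]; R_n/Ω = 364.5 kips.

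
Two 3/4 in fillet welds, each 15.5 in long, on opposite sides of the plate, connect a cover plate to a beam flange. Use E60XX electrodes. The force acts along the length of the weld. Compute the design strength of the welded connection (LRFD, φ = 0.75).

φR_n ≈ 444 kip

E60XX → F_EXX = 60 ksi.
Effective throat t_e = 0.707 × 0.75 = 0.5302 in.
Total length L = 31 in; A_we = 0.5302 × 31 = 16.44 in².
F_nw = 0.6 F_EXX = 0.6 × 60 = 36 ksi.
φR_n = 0.75 × 36 × 16.44 = 443.8 kip.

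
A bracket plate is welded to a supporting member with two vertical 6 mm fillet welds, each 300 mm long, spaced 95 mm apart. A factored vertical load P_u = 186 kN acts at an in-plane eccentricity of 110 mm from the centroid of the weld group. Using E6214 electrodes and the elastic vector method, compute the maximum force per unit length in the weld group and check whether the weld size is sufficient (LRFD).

E62XX → F_EXX = 620 MPa.
Total weld length L_w = 600 mm. Treat welds as unit-width lines.
Polar moment about centroid: J = 2[d³/12 + d(b/2)²] = 2[300³/12 + 300×47.5²] = 5854000 mm³.
Direct shear f_v = P/L_w = 186×10³ / 600 = 310 N/mm (vertical).
Torsion M = P·e = 186×10³ × 110 = 20460000 N·mm.
Critical point at (x, y) = (47.5, 150) from centroid. f_tx = M·y/J = 524.3 N/mm; f_ty = M·x/J = 166 N/mm.
Resultant f_max = √[f_tx² + (f_v + f_ty)²] = √[524.3² + (310 + 166)²] = 708.1 N/mm.
Capacity per unit length: φr_n = 0.75 × 0.6 × 620 × (0.707 × 6) = 1184 N/mm.
708.1 ≤ 1184 → adequate.

f_max ≈ 708 N/mm; adequate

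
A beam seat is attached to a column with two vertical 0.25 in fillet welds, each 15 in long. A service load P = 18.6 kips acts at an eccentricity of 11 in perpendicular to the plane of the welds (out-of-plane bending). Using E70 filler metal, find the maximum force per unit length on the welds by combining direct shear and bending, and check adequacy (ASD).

f_max ≈ 2.8 kip/in; adequate

E70XX → F_EXX = 70 ksi.
L_w = 2 × 15 = 30 in; section modulus (unit throat) S = 2 × L²/6 = 75 in².
Direct shear f_v = P/L_w = 18.6/30 = 0.62 kip/in.
Moment M = P × e = 18.6 × 11 = 204.6 kip·in; bending f_b = M/S = 2.728 kip/in.
f_max = √(f_v² + f_b²) = √(0.62² + 2.728²) = 2.798 kip/in.
r_n/Ω = (1/2.0) × 0.6 × 70 × (0.707 × 0.25) = 3.712 kip/in → adequate.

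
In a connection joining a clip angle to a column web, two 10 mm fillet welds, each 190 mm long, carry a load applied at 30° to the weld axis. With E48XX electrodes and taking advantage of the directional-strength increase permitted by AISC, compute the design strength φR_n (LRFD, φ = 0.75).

φR_n ≈ 683 kN

E48XX → F_EXX = 480 MPa.
t_e = 0.707 × 10 = 7.07 mm; A_we = 7.07 × 380 = 2687 mm².
Directional factor: 1.0 + 0.5 sin^1.5(30°) = 1.177.
F_nw = 0.6 × 480 × 1.177 = 338.9 MPa.
φR_n = 0.75 × 338.9 × 2687 × 10⁻³ = 682.9 kN.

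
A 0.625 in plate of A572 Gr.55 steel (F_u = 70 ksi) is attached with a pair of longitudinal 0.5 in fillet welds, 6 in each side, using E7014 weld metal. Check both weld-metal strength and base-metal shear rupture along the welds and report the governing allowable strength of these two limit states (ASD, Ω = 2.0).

E70XX → F_EXX = 70 ksi.
t_e = 0.707 × 0.5 = 0.3535 in; L = 12 in.
Weld metal: R_n/Ω = (1/2.0) × 0.6 × 70 × 0.3535 × 12 = 89.08 kip.
Base metal (shear rupture): R_n/Ω = (1/2.0) × 0.6 × 70 × 0.625 × 12 = 157.5 kip.
Governing: weld metal.

R_n/Ω ≈ 89.1 kip (weld metal governs)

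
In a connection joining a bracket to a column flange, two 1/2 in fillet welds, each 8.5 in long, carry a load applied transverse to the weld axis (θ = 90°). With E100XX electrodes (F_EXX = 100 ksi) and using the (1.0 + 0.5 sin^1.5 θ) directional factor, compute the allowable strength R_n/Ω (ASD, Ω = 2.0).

t_e = 0.707 × 0.5 = 0.3535 in; A_we = 0.3535 × 17 = 6.01 in².
Directional factor: 1.0 + 0.5 sin^1.5(90°) = 1.5.
F_nw = 0.6 × 100 × 1.5 = 90 ksi.
R_n/Ω = (90 × 6.01) / 2.0 = 270.4 kip.

R_n/Ω ≈ 270 kip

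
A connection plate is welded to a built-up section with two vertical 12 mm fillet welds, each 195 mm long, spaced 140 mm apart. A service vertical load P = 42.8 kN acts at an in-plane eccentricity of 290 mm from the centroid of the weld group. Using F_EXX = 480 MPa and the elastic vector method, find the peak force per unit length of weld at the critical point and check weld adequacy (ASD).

Total weld length L_w = 390 mm. Treat welds as unit-width lines.
Polar moment about centroid: J = 2[d³/12 + d(b/2)²] = 2[195³/12 + 195×70²] = 3147000 mm³.
Direct shear f_v = P/L_w = 42.8×10³ / 390 = 109.7 N/mm (vertical).
Torsion M = P·e = 42.8×10³ × 290 = 12412000 N·mm.
Critical point at (x, y) = (70, 97.5) from centroid. f_tx = M·y/J = 384.6 N/mm; f_ty = M·x/J = 276.1 N/mm.
Resultant f_max = √[f_tx² + (f_v + f_ty)²] = √[384.6² + (109.7 + 276.1)²] = 544.8 N/mm.
Capacity per unit length: r_n/Ω = (1/2.0) × 0.6 × 480 × (0.707 × 12) = 1222 N/mm.
544.8 ≤ 1222 → adequate.

f_max ≈ 545 N/mm; adequate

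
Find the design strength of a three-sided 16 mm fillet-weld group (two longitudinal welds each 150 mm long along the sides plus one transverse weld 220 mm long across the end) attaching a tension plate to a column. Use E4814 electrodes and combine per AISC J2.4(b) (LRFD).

φR_n ≈ 1430 kN

E48XX → F_EXX = 480 MPa.
t_e = 0.707 × 16 = 11.31 mm.
R_nwl = 0.6 × 480 × 11.31 × 300 × 10⁻³ = 977.4 kN (longitudinal, 2 welds).
R_nwt = 0.6 × 480 × 11.31 × 220 × 10⁻³ = 716.7 kN (transverse, base value).
(i) R_nwl + R_nwt = 1694 kN; (ii) 0.85 R_nwl + 1.5 R_nwt = 1906 kN.
R_n = max = 1906 kN [governs: (ii)]; φR_n = 1429 kN.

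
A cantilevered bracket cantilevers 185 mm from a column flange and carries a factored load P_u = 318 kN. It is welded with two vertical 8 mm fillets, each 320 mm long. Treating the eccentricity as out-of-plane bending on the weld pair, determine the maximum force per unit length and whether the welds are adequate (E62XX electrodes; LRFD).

f_max ≈ 1790 N/mm; NOT adequate

E62XX → F_EXX = 620 MPa.
L_w = 2 × 320 = 640 mm; section modulus (unit throat) S = 2 × L²/6 = 34130 mm².
Direct shear f_v = P/L_w = 318×10³/640 = 496.9 N/mm.
Moment M = P × e = 318×10³ × 185 = 58830000 N·mm; bending f_b = M/S = 1724 N/mm.
f_max = √(f_v² + f_b²) = √(496.9² + 1724²) = 1794 N/mm.
φr_n = 0.75 × 0.6 × 620 × (0.707 × 8) = 1578 N/mm → NOT adequate.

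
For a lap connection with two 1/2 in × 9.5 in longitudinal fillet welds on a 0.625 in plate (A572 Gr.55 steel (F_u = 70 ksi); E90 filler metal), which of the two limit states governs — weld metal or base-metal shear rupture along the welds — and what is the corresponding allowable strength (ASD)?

E90XX → F_EXX = 90 ksi.
t_e = 0.707 × 0.5 = 0.3535 in; L = 19 in.
Weld metal: R_n/Ω = (1/2.0) × 0.6 × 90 × 0.3535 × 19 = 181.3 kips.
Base metal (shear rupture): R_n/Ω = (1/2.0) × 0.6 × 70 × 0.625 × 19 = 249.4 kips.
Governing: weld metal.

R_n/Ω ≈ 181 kips (weld metal governs)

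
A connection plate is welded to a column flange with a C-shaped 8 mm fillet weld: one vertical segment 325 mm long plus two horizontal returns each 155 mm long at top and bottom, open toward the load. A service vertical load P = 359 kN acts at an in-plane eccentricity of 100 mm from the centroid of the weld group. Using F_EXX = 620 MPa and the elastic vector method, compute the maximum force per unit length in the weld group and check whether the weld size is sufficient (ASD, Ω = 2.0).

Total weld length L_w = 635 mm. Treat welds as unit-width lines.
Centroid: x̄ = 2×155×77.5 / 635 = 37.83 mm from the vertical weld.
Polar moment about centroid: J = I_x + I_y = [325³/12 + 2×155×162.5²] + [325×37.83² + 2(155³/12 + 155×39.67²)] = 12620000 mm³.
Direct shear f_v = P/L_w = 359×10³ / 635 = 565.4 N/mm (vertical).
Torsion M = P·e = 359×10³ × 100 = 35900000 N·mm.
Critical point at (x, y) = (117.2, 162.5) from centroid. f_tx = M·y/J = 462.3 N/mm; f_ty = M·x/J = 333.3 N/mm.
Resultant f_max = √[f_tx² + (f_v + f_ty)²] = √[462.3² + (565.4 + 333.3)²] = 1011 N/mm.
Capacity per unit length: r_n/Ω = (1/2.0) × 0.6 × 620 × (0.707 × 8) = 1052 N/mm.
1011 ≤ 1052 → adequate.

f_max ≈ 1010 N/mm; adequate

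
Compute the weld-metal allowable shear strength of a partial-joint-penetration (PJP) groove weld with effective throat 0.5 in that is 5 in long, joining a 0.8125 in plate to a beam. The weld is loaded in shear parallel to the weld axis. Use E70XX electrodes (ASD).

E70XX → F_EXX = 70 ksi.
Effective throat (given) t_e = 0.5 in.
A_we = 0.5 × 5 = 2.5 in².
F_nw = 0.6 F_EXX = 42 ksi.
R_n/Ω = (42 × 2.5) / 2.0 = 52.5 kips.

R_n/Ω ≈ 52.5 kips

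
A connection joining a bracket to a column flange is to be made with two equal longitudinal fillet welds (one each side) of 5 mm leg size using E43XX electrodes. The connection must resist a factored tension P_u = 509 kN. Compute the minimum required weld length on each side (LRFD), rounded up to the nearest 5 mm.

E43XX → F_EXX = 430 MPa.
Throat t_e = 0.707 × 5 = 3.535 mm.
φr_n = 0.75 × 0.6 × 430 × 3.535 × 10⁻³ = 0.684 kN/mm.
L_req = P_u / φr_n = 509 / 0.684 = 744.1 mm total.
Per side: 744.1 / 2 = 372.1 mm.
Round up → use L = 375 mm on each side.

L = 375 mm on each side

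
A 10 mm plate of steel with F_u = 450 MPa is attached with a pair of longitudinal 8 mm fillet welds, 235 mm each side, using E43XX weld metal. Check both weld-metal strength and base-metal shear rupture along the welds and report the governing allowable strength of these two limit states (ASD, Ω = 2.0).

E43XX → F_EXX = 430 MPa.
t_e = 0.707 × 8 = 5.656 mm; L = 470 mm.
Weld metal: R_n/Ω = (1/2.0) × 0.6 × 430 × 5.656 × 470 × 10⁻³ = 342.9 kN.
Base metal (shear rupture): R_n/Ω = (1/2.0) × 0.6 × 450 × 10 × 470 × 10⁻³ = 634.5 kN.
Governing: weld metal.

R_n/Ω ≈ 343 kN (weld metal governs)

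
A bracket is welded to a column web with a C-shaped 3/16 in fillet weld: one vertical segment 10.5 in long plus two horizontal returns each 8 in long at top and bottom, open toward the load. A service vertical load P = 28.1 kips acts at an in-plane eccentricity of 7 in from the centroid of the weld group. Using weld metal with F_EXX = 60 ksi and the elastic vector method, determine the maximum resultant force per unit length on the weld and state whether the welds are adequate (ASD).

f_max ≈ 2.95 kip/in; NOT adequate

Total weld length L_w = 26.5 in. Treat welds as unit-width lines.
Centroid: x̄ = 2×8×4 / 26.5 = 2.415 in from the vertical weld.
Polar moment about centroid: J = I_x + I_y = [10.5³/12 + 2×8×5.25²] + [10.5×2.415² + 2(8³/12 + 8×1.585²)] = 724.2 in³.
Direct shear f_v = P/L_w = 28.1 / 26.5 = 1.06 kip/in (vertical).
Torsion M = P·e = 28.1 × 7 = 196.7 kip·in.
Critical point at (x, y) = (5.585, 5.25) from centroid. f_tx = M·y/J = 1.426 kip/in; f_ty = M·x/J = 1.517 kip/in.
Resultant f_max = √[f_tx² + (f_v + f_ty)²] = √[1.426² + (1.06 + 1.517)²] = 2.945 kip/in.
Capacity per unit length: r_n/Ω = (1/2.0) × 0.6 × 60 × (0.707 × 0.1875) = 2.386 kip/in.
2.945 > 2.386 → NOT adequate.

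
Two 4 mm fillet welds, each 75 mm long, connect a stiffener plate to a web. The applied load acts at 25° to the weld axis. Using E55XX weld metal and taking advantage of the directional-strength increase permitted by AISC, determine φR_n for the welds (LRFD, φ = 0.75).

E55XX → F_EXX = 550 MPa.
t_e = 0.707 × 4 = 2.828 mm; A_we = 2.828 × 150 = 424.2 mm².
Directional factor: 1.0 + 0.5 sin^1.5(25°) = 1.137.
F_nw = 0.6 × 550 × 1.137 = 375.3 MPa.
φR_n = 0.75 × 375.3 × 424.2 × 10⁻³ = 119.4 kN.

φR_n ≈ 119 kN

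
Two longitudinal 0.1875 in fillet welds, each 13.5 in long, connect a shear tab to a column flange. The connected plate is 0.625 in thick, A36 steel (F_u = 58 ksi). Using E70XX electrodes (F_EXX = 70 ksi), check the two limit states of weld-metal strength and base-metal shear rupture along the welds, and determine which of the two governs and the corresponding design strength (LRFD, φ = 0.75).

φR_n ≈ 113 kip (weld metal governs)

t_e = 0.707 × 0.1875 = 0.1326 in; L = 27 in.
Weld metal: φR_n = 0.75 × 0.6 × 70 × 0.1326 × 27 = 112.7 kip.
Base metal (shear rupture): φR_n = 0.75 × 0.6 × 58 × 0.625 × 27 = 440.4 kip.
Governing: weld metal.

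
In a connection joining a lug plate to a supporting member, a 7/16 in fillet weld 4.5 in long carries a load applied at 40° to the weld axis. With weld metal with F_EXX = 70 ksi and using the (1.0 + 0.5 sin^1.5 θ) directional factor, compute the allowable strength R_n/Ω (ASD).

t_e = 0.707 × 0.4375 = 0.3093 in; A_we = 0.3093 × 4.5 = 1.392 in².
Directional factor: 1.0 + 0.5 sin^1.5(40°) = 1.258.
F_nw = 0.6 × 70 × 1.258 = 52.82 ksi.
R_n/Ω = (52.82 × 1.392) / 2.0 = 36.76 kips.

R_n/Ω ≈ 36.8 kips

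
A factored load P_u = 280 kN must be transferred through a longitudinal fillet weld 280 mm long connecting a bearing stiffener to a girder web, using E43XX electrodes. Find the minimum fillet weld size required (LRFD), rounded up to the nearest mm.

w = 8 mm

E43XX → F_EXX = 430 MPa.
Total weld length L = 280 mm.
Required throat t_e = P_u / (φ × 0.6 F_EXX × L) = 280 / (0.75 × 0.6 × 430 × 280 × 10⁻³) = 5.168 mm.
Required leg w = t_e / 0.707 = 7.31 mm → use 8 mm.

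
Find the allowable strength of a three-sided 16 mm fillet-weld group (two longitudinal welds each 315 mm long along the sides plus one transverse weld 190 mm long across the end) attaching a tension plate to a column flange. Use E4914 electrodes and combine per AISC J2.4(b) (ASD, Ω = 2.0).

E49XX → F_EXX = 490 MPa.
t_e = 0.707 × 16 = 11.31 mm.
R_nwl = 0.6 × 490 × 11.31 × 630 × 10⁻³ = 2095 kN (longitudinal, 2 welds).
R_nwt = 0.6 × 490 × 11.31 × 190 × 10⁻³ = 631.9 kN (transverse, base value).
(i) R_nwl + R_nwt = 2727 kN; (ii) 0.85 R_nwl + 1.5 R_nwt = 2729 kN.
R_n = max = 2729 kN [governs: (ii)]; R_n/Ω = 1364 kN.

R_n/Ω ≈ 1360 kN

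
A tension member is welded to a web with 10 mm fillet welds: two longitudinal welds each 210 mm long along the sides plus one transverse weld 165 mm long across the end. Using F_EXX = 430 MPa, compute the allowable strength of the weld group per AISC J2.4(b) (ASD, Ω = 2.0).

t_e = 0.707 × 10 = 7.07 mm.
R_nwl = 0.6 × 430 × 7.07 × 420 × 10⁻³ = 766.1 kN (longitudinal, 2 welds).
R_nwt = 0.6 × 430 × 7.07 × 165 × 10⁻³ = 301 kN (transverse, base value).
(i) R_nwl + R_nwt = 1067 kN; (ii) 0.85 R_nwl + 1.5 R_nwt = 1103 kN.
R_n = max = 1103 kN [governs: (ii)]; R_n/Ω = 551.3 kN.

R_n/Ω ≈ 551 kN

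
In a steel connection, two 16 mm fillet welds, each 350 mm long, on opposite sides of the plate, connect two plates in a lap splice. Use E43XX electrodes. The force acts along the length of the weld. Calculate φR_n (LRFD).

E43XX → F_EXX = 430 MPa.
Effective throat t_e = 0.707 × 16 = 11.31 mm.
Total length L = 700 mm; A_we = 11.31 × 700 = 7918 mm².
F_nw = 0.6 F_EXX = 0.6 × 430 = 258 MPa.
φR_n = 0.75 × 258 × 7918 × 10⁻³ = 1532 kN.

φR_n ≈ 1530 kN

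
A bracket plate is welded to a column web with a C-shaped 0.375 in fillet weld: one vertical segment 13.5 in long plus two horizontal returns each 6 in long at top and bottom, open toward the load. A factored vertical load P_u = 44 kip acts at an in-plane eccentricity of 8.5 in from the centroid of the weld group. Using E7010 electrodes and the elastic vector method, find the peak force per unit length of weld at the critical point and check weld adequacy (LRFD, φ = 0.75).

f_max ≈ 4.8 kip/in; adequate

E70XX → F_EXX = 70 ksi.
Total weld length L_w = 25.5 in. Treat welds as unit-width lines.
Centroid: x̄ = 2×6×3 / 25.5 = 1.412 in from the vertical weld.
Polar moment about centroid: J = I_x + I_y = [13.5³/12 + 2×6×6.75²] + [13.5×1.412² + 2(6³/12 + 6×1.588²)] = 845 in³.
Direct shear f_v = P/L_w = 44 / 25.5 = 1.725 kip/in (vertical).
Torsion M = P·e = 44 × 8.5 = 374 kip·in.
Critical point at (x, y) = (4.588, 6.75) from centroid. f_tx = M·y/J = 2.988 kip/in; f_ty = M·x/J = 2.031 kip/in.
Resultant f_max = √[f_tx² + (f_v + f_ty)²] = √[2.988² + (1.725 + 2.031)²] = 4.8 kip/in.
Capacity per unit length: φr_n = 0.75 × 0.6 × 70 × (0.707 × 0.375) = 8.351 kip/in.
4.8 ≤ 8.351 → adequate.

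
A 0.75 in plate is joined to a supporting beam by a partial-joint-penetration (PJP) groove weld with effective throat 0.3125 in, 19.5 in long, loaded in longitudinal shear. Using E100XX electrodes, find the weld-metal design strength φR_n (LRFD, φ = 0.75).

φR_n ≈ 274 kips

E100XX → F_EXX = 100 ksi.
Effective throat (given) t_e = 0.3125 in.
A_we = 0.3125 × 19.5 = 6.094 in².
F_nw = 0.6 F_EXX = 60 ksi.
φR_n = 0.75 × 60 × 6.094 = 274.2 kips.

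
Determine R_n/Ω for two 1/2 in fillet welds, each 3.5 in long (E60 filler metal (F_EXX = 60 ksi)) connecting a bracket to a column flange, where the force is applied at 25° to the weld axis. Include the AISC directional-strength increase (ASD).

R_n/Ω ≈ 50.7 kip

t_e = 0.707 × 0.5 = 0.3535 in; A_we = 0.3535 × 7 = 2.474 in².
Directional factor: 1.0 + 0.5 sin^1.5(25°) = 1.137.
F_nw = 0.6 × 60 × 1.137 = 40.95 ksi.
R_n/Ω = (40.95 × 2.474) / 2.0 = 50.66 kip.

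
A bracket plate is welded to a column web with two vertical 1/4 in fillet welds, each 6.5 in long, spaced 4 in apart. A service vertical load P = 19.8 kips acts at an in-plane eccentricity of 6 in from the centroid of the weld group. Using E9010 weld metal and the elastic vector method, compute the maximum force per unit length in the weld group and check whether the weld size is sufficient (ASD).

f_max ≈ 5.59 kip/in; NOT adequate

E90XX → F_EXX = 90 ksi.
Total weld length L_w = 13 in. Treat welds as unit-width lines.
Polar moment about centroid: J = 2[d³/12 + d(b/2)²] = 2[6.5³/12 + 6.5×2²] = 97.77 in³.
Direct shear f_v = P/L_w = 19.8 / 13 = 1.523 kip/in (vertical).
Torsion M = P·e = 19.8 × 6 = 118.8 kip·in.
Critical point at (x, y) = (2, 3.25) from centroid. f_tx = M·y/J = 3.949 kip/in; f_ty = M·x/J = 2.43 kip/in.
Resultant f_max = √[f_tx² + (f_v + f_ty)²] = √[3.949² + (1.523 + 2.43)²] = 5.588 kip/in.
Capacity per unit length: r_n/Ω = (1/2.0) × 0.6 × 90 × (0.707 × 0.25) = 4.772 kip/in.
5.588 > 4.772 → NOT adequate.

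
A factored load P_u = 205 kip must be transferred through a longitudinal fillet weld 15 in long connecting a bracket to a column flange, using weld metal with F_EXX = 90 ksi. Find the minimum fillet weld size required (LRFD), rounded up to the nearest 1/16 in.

w = 1/2 in

Total weld length L = 15 in.
Required throat t_e = P_u / (φ × 0.6 F_EXX × L) = 205 / (0.75 × 0.6 × 90 × 15) = 0.3374 in.
Required leg w = t_e / 0.707 = 0.4773 in → use 1/2 in.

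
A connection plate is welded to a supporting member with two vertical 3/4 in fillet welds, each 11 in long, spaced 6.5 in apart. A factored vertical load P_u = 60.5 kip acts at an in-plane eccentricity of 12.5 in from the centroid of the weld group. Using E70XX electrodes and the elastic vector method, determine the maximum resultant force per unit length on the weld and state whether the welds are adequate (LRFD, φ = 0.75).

f_max ≈ 12.3 kip/in; adequate

E70XX → F_EXX = 70 ksi.
Total weld length L_w = 22 in. Treat welds as unit-width lines.
Polar moment about centroid: J = 2[d³/12 + d(b/2)²] = 2[11³/12 + 11×3.25²] = 454.2 in³.
Direct shear f_v = P/L_w = 60.5 / 22 = 2.75 kip/in (vertical).
Torsion M = P·e = 60.5 × 12.5 = 756.25 kip·in.
Critical point at (x, y) = (3.25, 5.5) from centroid. f_tx = M·y/J = 9.157 kip/in; f_ty = M·x/J = 5.411 kip/in.
Resultant f_max = √[f_tx² + (f_v + f_ty)²] = √[9.157² + (2.75 + 5.411)²] = 12.27 kip/in.
Capacity per unit length: φr_n = 0.75 × 0.6 × 70 × (0.707 × 0.75) = 16.7 kip/in.
12.27 ≤ 16.7 → adequate.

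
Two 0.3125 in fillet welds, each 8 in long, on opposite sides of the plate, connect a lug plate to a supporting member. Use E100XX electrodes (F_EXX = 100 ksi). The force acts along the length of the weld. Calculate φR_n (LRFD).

φR_n ≈ 159 kip

Effective throat t_e = 0.707 × 0.3125 = 0.2209 in.
Total length L = 16 in; A_we = 0.2209 × 16 = 3.535 in².
F_nw = 0.6 F_EXX = 0.6 × 100 = 60 ksi.
φR_n = 0.75 × 60 × 3.535 = 159.1 kip.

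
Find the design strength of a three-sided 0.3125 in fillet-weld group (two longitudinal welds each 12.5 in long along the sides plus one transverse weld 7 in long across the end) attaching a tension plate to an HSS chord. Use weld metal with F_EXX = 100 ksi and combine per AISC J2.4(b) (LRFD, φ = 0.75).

t_e = 0.707 × 0.3125 = 0.2209 in.
R_nwl = 0.6 × 100 × 0.2209 × 25 = 331.4 kips (longitudinal, 2 welds).
R_nwt = 0.6 × 100 × 0.2209 × 7 = 92.79 kips (transverse, base value).
(i) R_nwl + R_nwt = 424.2 kips; (ii) 0.85 R_nwl + 1.5 R_nwt = 420.9 kips.
R_n = max = 424.2 kips [governs: (i)]; φR_n = 318.1 kips.

φR_n ≈ 318 kips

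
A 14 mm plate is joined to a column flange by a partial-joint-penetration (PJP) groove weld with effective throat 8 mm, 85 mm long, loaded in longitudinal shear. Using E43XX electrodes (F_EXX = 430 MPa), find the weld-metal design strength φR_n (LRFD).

Effective throat (given) t_e = 8 mm.
A_we = 8 × 85 = 680 mm².
F_nw = 0.6 F_EXX = 258 MPa.
φR_n = 0.75 × 258 × 680 × 10⁻³ = 131.6 kN.

φR_n ≈ 132 kN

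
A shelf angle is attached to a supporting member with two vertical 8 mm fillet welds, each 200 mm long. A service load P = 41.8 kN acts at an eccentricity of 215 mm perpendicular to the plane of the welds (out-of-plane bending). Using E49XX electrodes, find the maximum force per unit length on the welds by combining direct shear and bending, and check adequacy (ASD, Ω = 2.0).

E49XX → F_EXX = 490 MPa.
L_w = 2 × 200 = 400 mm; section modulus (unit throat) S = 2 × L²/6 = 13330 mm².
Direct shear f_v = P/L_w = 41.8×10³/400 = 104.5 N/mm.
Moment M = P × e = 41.8×10³ × 215 = 8987000 N·mm; bending f_b = M/S = 674 N/mm.
f_max = √(f_v² + f_b²) = √(104.5² + 674²) = 682.1 N/mm.
r_n/Ω = (1/2.0) × 0.6 × 490 × (0.707 × 8) = 831.4 N/mm → adequate.

f_max ≈ 682 N/mm; adequate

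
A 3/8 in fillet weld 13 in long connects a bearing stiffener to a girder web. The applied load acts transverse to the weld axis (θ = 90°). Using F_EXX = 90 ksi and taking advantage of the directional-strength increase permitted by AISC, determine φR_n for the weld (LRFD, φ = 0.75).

t_e = 0.707 × 0.375 = 0.2651 in; A_we = 0.2651 × 13 = 3.447 in².
Directional factor: 1.0 + 0.5 sin^1.5(90°) = 1.5.
F_nw = 0.6 × 90 × 1.5 = 81 ksi.
φR_n = 0.75 × 81 × 3.447 = 209.4 kip.

φR_n ≈ 209 kip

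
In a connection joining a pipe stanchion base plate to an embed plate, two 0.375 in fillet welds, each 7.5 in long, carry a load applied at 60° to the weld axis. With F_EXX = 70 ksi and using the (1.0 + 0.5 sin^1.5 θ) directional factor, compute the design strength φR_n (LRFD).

φR_n ≈ 176 kips

t_e = 0.707 × 0.375 = 0.2651 in; A_we = 0.2651 × 15 = 3.977 in².
Directional factor: 1.0 + 0.5 sin^1.5(60°) = 1.403.
F_nw = 0.6 × 70 × 1.403 = 58.92 ksi.
φR_n = 0.75 × 58.92 × 3.977 = 175.8 kips.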